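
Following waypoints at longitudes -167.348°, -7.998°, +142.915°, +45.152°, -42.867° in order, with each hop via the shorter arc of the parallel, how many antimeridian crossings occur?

Leg 1: -167.348° → -7.998°, shortest Δλ = 159.35° (east) — does not cross 180°.
Leg 2: -7.998° → +142.915°, shortest Δλ = 150.913° (east) — does not cross 180°.
Leg 3: +142.915° → +45.152°, shortest Δλ = -97.763° (west) — does not cross 180°.
Leg 4: +45.152° → -42.867°, shortest Δλ = -88.019° (west) — does not cross 180°.
Total crossings: 0.

0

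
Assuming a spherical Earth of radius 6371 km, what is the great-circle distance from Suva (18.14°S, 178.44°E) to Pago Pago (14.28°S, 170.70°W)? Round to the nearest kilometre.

1236 km

Δλ = -170.70 − 178.44 = -349.14°; wrapped into (−180°, 180°]: 10.86°.
Δφ = -14.28 − -18.14 = 3.86°.
a = sin²(Δφ/2) + cos φ₁ · cos φ₂ · sin²(Δλ/2) = 0.009381.
c = 2·atan2(√a, √(1−a)) = 0.19402 rad → d = 6371·c ≈ 1236.07 km.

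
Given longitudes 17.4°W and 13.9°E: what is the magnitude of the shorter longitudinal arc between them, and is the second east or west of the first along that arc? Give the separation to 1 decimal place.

31.3° east

Raw difference: 13.9 − -17.4 = 31.3°.
Normalise into (−180°, 180°]: 31.3° stays 31.3°.
Positive ⇒ the second point lies to the east; separation 31.3°.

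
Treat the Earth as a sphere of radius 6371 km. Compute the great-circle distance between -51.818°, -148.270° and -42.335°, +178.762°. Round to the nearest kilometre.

Δλ = 178.762 − -148.270 = 327.032°; wrapped into (−180°, 180°]: -32.968°.
Δφ = -42.335 − -51.818 = 9.483°.
a = sin²(Δφ/2) + cos φ₁ · cos φ₂ · sin²(Δλ/2) = 0.043624.
c = 2·atan2(√a, √(1−a)) = 0.42082 rad → d = 6371·c ≈ 2681.07 km.

2681 km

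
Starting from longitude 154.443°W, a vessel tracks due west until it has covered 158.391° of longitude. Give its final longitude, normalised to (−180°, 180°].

47.166°E

Start at -154.443°; shift −158.391° → -312.834°.
-312.834° lies outside (−180°, 180°]; add 360° → +47.166°.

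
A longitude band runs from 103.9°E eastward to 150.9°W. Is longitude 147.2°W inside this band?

Band width going east from +103.9° to -150.9°: ((-150.9 − 103.9) mod 360) = 105.2°.
Offset of -147.2° east of the west edge: ((-147.2 − 103.9) mod 360) = 108.9°.
108.9° > 105.2° ⇒ outside.

No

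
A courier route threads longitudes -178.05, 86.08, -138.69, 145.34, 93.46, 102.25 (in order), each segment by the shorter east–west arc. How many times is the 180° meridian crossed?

3

Leg 1: -178.05° → +86.08°, shortest Δλ = -95.87° (west) — crosses 180°.
Leg 2: +86.08° → -138.69°, shortest Δλ = 135.23° (east) — crosses 180°.
Leg 3: -138.69° → +145.34°, shortest Δλ = -75.97° (west) — crosses 180°.
Leg 4: +145.34° → +93.46°, shortest Δλ = -51.88° (west) — does not cross 180°.
Leg 5: +93.46° → +102.25°, shortest Δλ = 8.79° (east) — does not cross 180°.
Total crossings: 3.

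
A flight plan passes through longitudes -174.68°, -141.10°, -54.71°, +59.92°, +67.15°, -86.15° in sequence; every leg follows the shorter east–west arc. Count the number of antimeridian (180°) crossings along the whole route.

Leg 1: -174.68° → -141.10°, shortest Δλ = 33.58° (east) — does not cross 180°.
Leg 2: -141.10° → -54.71°, shortest Δλ = 86.39° (east) — does not cross 180°.
Leg 3: -54.71° → +59.92°, shortest Δλ = 114.63° (east) — does not cross 180°.
Leg 4: +59.92° → +67.15°, shortest Δλ = 7.23° (east) — does not cross 180°.
Leg 5: +67.15° → -86.15°, shortest Δλ = -153.3° (west) — does not cross 180°.
Total crossings: 0.

0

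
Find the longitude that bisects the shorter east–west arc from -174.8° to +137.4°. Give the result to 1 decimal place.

Signed shortest Δλ from -174.8° to +137.4° is -47.8°.
Midpoint longitude = -174.8° + (-47.8°)/2 = -174.8° − 23.9° = -198.7°.
Normalise into (−180°, 180°]: +161.3°.
(The naïve average (-174.8 + +137.4)/2 = -18.7° is on the wrong side of the globe.)

+161.3°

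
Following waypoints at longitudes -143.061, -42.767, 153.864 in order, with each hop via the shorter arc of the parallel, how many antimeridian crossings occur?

Leg 1: -143.061° → -42.767°, shortest Δλ = 100.294° (east) — does not cross 180°.
Leg 2: -42.767° → +153.864°, shortest Δλ = -163.369° (west) — crosses 180°.
Total crossings: 1.

1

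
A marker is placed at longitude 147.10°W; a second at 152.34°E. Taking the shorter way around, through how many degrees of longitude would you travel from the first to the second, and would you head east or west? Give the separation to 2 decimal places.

Raw difference: 152.34 − -147.10 = 299.44°.
Normalise into (−180°, 180°]: 299.44° − 360° = -60.56°.
Negative ⇒ the second point lies to the west; separation 60.56°.

60.56° west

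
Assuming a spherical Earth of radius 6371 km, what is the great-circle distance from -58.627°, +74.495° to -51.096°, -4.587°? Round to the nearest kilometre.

4828 km

Δλ = -4.587 − 74.495 = -79.082°.
Δφ = -51.096 − -58.627 = 7.531°.
a = sin²(Δφ/2) + cos φ₁ · cos φ₂ · sin²(Δλ/2) = 0.136825.
c = 2·atan2(√a, √(1−a)) = 0.75780 rad → d = 6371·c ≈ 4827.95 km.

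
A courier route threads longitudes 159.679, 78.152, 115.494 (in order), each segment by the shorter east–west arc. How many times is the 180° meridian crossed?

Leg 1: +159.679° → +78.152°, shortest Δλ = -81.527° (west) — does not cross 180°.
Leg 2: +78.152° → +115.494°, shortest Δλ = 37.342° (east) — does not cross 180°.
Total crossings: 0.

0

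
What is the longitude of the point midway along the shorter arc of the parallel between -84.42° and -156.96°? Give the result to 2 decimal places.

Signed shortest Δλ from -84.42° to -156.96° is -72.54°.
Midpoint longitude = -84.42° + (-72.54°)/2 = -84.42° − 36.27° = -120.69°.

-120.69°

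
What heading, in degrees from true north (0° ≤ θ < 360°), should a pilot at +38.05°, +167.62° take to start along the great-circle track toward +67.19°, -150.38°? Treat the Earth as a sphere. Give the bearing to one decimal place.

25.3°

Δλ = -150.38 − 167.62 = -318.00°; wrapped into (−180°, 180°]: 42.00°.
θ = atan2( sin Δλ · cos φ₂ , cos φ₁ · sin φ₂ − sin φ₁ · cos φ₂ · cos Δλ )
  = atan2(0.25941, 0.54832) = 25.319° → normalised to [0°, 360°): 25.319°.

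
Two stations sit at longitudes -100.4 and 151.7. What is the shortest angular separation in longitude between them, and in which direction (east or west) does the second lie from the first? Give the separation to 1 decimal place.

107.9° west

Raw difference: 151.7 − -100.4 = 252.1°.
Normalise into (−180°, 180°]: 252.1° − 360° = -107.9°.
Negative ⇒ the second point lies to the west; separation 107.9°.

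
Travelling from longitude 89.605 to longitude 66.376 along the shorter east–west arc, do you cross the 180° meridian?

No

Signed shortest Δλ = ((66.376 − 89.605 + 180) mod 360) − 180 = -23.229°.
Going west by 23.229° from +89.605° reaches +66.376° without touching 180°.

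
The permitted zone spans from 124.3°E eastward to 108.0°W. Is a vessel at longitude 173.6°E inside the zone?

Band width going east from +124.3° to -108.0°: ((-108.0 − 124.3) mod 360) = 127.7°.
Offset of +173.6° east of the west edge: ((173.6 − 124.3) mod 360) = 49.3°.
49.3° ≤ 127.7° ⇒ inside.

Yes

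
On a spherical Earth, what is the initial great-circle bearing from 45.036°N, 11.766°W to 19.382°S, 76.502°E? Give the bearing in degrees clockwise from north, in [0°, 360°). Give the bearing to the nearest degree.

Δλ = 76.502 − -11.766 = 88.268°.
θ = atan2( sin Δλ · cos φ₂ , cos φ₁ · sin φ₂ − sin φ₁ · cos φ₂ · cos Δλ )
  = atan2(0.94290, -0.25469) = 105.116° → normalised to [0°, 360°): 105.116°.

105°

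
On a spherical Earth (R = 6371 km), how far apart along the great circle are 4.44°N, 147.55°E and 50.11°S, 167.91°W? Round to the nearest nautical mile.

Δλ = -167.91 − 147.55 = -315.46°; wrapped into (−180°, 180°]: 44.54°.
Δφ = -50.11 − 4.44 = -54.55°.
a = sin²(Δφ/2) + cos φ₁ · cos φ₂ · sin²(Δλ/2) = 0.301833.
c = 2·atan2(√a, √(1−a)) = 1.16328 rad → d = 6371·c ≈ 7411.23 km ≈ 4001.74 nmi.

4002 nmi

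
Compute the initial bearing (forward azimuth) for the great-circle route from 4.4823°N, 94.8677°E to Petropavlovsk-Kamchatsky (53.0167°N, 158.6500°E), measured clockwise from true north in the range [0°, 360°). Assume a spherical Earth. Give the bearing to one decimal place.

Δλ = 158.6500 − 94.8677 = 63.7823°.
θ = atan2( sin Δλ · cos φ₂ , cos φ₁ · sin φ₂ − sin φ₁ · cos φ₂ · cos Δλ )
  = atan2(0.53969, 0.77560) = 34.832° → normalised to [0°, 360°): 34.832°.

34.8°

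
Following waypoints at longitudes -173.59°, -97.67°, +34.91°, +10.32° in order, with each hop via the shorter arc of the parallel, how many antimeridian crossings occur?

0

Leg 1: -173.59° → -97.67°, shortest Δλ = 75.92° (east) — does not cross 180°.
Leg 2: -97.67° → +34.91°, shortest Δλ = 132.58° (east) — does not cross 180°.
Leg 3: +34.91° → +10.32°, shortest Δλ = -24.59° (west) — does not cross 180°.
Total crossings: 0.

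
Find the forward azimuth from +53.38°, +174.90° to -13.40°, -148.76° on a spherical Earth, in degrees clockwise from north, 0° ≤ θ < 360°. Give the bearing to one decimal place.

Δλ = -148.76 − 174.90 = -323.66°; wrapped into (−180°, 180°]: 36.34°.
θ = atan2( sin Δλ · cos φ₂ , cos φ₁ · sin φ₂ − sin φ₁ · cos φ₂ · cos Δλ )
  = atan2(0.57644, -0.76715) = 143.079° → normalised to [0°, 360°): 143.079°.

143.1°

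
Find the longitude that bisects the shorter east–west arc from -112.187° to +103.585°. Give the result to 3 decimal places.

+175.699°

Signed shortest Δλ from -112.187° to +103.585° is -144.228°.
Midpoint longitude = -112.187° + (-144.228°)/2 = -112.187° − 72.114° = -184.301°.
Normalise into (−180°, 180°]: +175.699°.
(The naïve average (-112.187 + +103.585)/2 = -4.301° is on the wrong side of the globe.)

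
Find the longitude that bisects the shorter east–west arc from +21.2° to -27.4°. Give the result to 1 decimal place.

Signed shortest Δλ from +21.2° to -27.4° is -48.6°.
Midpoint longitude = +21.2° + (-48.6°)/2 = +21.2° − 24.3° = -3.1°.

-3.1°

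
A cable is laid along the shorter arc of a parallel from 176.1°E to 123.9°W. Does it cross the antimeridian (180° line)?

Naïve |-123.9 − 176.1| = 300.0° > 180°, so the shorter arc goes the other way round — across 180°.
Signed shortest Δλ = ((-123.9 − 176.1 + 180) mod 360) − 180 = 60.0°.
Going east by 60.0° from +176.1° passes through 180° before reaching -123.9°.

Yes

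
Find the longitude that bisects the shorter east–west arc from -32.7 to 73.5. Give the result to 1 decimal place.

+20.4°

Signed shortest Δλ from -32.7° to +73.5° is +106.2°.
Midpoint longitude = -32.7° + (+106.2°)/2 = -32.7° + 53.1° = +20.4°.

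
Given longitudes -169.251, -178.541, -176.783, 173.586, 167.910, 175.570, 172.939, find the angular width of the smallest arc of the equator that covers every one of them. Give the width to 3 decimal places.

Sort the longitudes: -178.541°, -176.783°, -169.251°, +167.910°, +172.939°, +173.586°, +175.570°.
Eastward gaps between consecutive values (wrapping around): 1.758°, 7.532°, 337.161°, 5.029°, 0.647°, 1.984°, 5.889°.
Largest gap = 337.161° ⇒ minimal covering band is its complement: 360° − 337.161° = 22.839°.
Band runs from +167.910° eastward to -169.251°, crossing the antimeridian.

22.839°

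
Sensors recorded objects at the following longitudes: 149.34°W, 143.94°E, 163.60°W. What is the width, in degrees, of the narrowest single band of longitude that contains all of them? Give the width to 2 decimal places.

66.72°

Sort the longitudes: -163.60°, -149.34°, +143.94°.
Eastward gaps between consecutive values (wrapping around): 14.26°, 293.28°, 52.46°.
Largest gap = 293.28° ⇒ minimal covering band is its complement: 360° − 293.28° = 66.72°.
Band runs from +143.94° eastward to -149.34°, crossing the antimeridian.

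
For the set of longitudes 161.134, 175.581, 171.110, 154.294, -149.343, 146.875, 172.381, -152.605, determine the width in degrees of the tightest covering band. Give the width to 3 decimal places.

63.782°

Sort the longitudes: -152.605°, -149.343°, +146.875°, +154.294°, +161.134°, +171.110°, +172.381°, +175.581°.
Eastward gaps between consecutive values (wrapping around): 3.262°, 296.218°, 7.419°, 6.840°, 9.976°, 1.271°, 3.200°, 31.814°.
Largest gap = 296.218° ⇒ minimal covering band is its complement: 360° − 296.218° = 63.782°.
Band runs from +146.875° eastward to -149.343°, crossing the antimeridian.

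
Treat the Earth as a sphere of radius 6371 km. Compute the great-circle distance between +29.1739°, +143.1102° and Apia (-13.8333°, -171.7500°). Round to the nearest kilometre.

6807 km

Δλ = -171.7500 − 143.1102 = -314.8602°; wrapped into (−180°, 180°]: 45.1398°.
Δφ = -13.8333 − 29.1739 = -43.0072°.
a = sin²(Δφ/2) + cos φ₁ · cos φ₂ · sin²(Δλ/2) = 0.259259.
c = 2·atan2(√a, √(1−a)) = 1.06845 rad → d = 6371·c ≈ 6807.10 km.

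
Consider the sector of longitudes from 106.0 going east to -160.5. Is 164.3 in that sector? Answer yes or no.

Band width going east from +106.0° to -160.5°: ((-160.5 − 106.0) mod 360) = 93.5°.
Offset of +164.3° east of the west edge: ((164.3 − 106.0) mod 360) = 58.3°.
58.3° ≤ 93.5° ⇒ inside.

Yes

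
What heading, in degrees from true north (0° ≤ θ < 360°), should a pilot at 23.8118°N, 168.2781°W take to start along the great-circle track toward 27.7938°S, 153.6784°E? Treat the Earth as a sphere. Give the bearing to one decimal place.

217.6°

Δλ = 153.6784 − -168.2781 = 321.9565°; wrapped into (−180°, 180°]: -38.0435°.
θ = atan2( sin Δλ · cos φ₂ , cos φ₁ · sin φ₂ − sin φ₁ · cos φ₂ · cos Δλ )
  = atan2(-0.54516, -0.70787) = -142.399° → normalised to [0°, 360°): 217.601°.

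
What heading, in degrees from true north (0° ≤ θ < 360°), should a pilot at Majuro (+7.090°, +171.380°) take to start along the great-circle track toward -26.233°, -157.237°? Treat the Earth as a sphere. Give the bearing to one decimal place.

Δλ = -157.237 − 171.380 = -328.617°; wrapped into (−180°, 180°]: 31.383°.
θ = atan2( sin Δλ · cos φ₂ , cos φ₁ · sin φ₂ − sin φ₁ · cos φ₂ · cos Δλ )
  = atan2(0.46712, -0.53316) = 138.777° → normalised to [0°, 360°): 138.777°.

138.8°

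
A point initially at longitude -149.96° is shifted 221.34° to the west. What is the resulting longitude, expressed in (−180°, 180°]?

Start at -149.96°; shift −221.34° → -371.30°.
-371.30° lies outside (−180°, 180°]; add 360° → -11.30°.

-11.30°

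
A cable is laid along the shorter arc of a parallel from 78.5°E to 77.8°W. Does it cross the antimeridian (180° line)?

No

Signed shortest Δλ = ((-77.8 − 78.5 + 180) mod 360) − 180 = -156.3°.
Going west by 156.3° from +78.5° reaches -77.8° without touching 180°.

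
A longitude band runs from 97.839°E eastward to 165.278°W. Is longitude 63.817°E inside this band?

Band width going east from +97.839° to -165.278°: ((-165.278 − 97.839) mod 360) = 96.883°.
Offset of +63.817° east of the west edge: ((63.817 − 97.839) mod 360) = 325.978°.
325.978° > 96.883° ⇒ outside.

No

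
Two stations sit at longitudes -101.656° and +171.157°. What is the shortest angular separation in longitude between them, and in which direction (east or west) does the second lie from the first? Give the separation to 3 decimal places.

87.187° west

Raw difference: 171.157 − -101.656 = 272.813°.
Normalise into (−180°, 180°]: 272.813° − 360° = -87.187°.
Negative ⇒ the second point lies to the west; separation 87.187°.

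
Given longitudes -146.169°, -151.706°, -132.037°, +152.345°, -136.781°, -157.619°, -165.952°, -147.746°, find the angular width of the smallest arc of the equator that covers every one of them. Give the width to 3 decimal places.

Sort the longitudes: -165.952°, -157.619°, -151.706°, -147.746°, -146.169°, -136.781°, -132.037°, +152.345°.
Eastward gaps between consecutive values (wrapping around): 8.333°, 5.913°, 3.960°, 1.577°, 9.388°, 4.744°, 284.382°, 41.703°.
Largest gap = 284.382° ⇒ minimal covering band is its complement: 360° − 284.382° = 75.618°.
Band runs from +152.345° eastward to -132.037°, crossing the antimeridian.

75.618°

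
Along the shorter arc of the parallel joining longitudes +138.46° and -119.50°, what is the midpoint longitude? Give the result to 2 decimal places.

-170.52°

Signed shortest Δλ from +138.46° to -119.50° is +102.04°.
Midpoint longitude = +138.46° + (+102.04°)/2 = +138.46° + 51.02° = +189.48°.
Normalise into (−180°, 180°]: -170.52°.
(The naïve average (+138.46 + -119.50)/2 = 9.48° is on the wrong side of the globe.)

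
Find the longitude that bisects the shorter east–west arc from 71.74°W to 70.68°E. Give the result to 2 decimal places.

0.53°W

Signed shortest Δλ from -71.74° to +70.68° is +142.42°.
Midpoint longitude = -71.74° + (+142.42°)/2 = -71.74° + 71.21° = -0.53°.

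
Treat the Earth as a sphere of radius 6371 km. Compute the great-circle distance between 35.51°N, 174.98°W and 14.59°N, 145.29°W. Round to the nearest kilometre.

3762 km

Δλ = -145.29 − -174.98 = 29.69°.
Δφ = 14.59 − 35.51 = -20.92°.
a = sin²(Δφ/2) + cos φ₁ · cos φ₂ · sin²(Δλ/2) = 0.084670.
c = 2·atan2(√a, √(1−a)) = 0.59050 rad → d = 6371·c ≈ 3762.10 km.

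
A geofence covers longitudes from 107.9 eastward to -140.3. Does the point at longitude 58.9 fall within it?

Band width going east from +107.9° to -140.3°: ((-140.3 − 107.9) mod 360) = 111.8°.
Offset of +58.9° east of the west edge: ((58.9 − 107.9) mod 360) = 311.0°.
311.0° > 111.8° ⇒ outside.

No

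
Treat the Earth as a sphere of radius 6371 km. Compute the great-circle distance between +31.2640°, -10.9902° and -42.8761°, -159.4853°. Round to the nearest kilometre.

16960 km

Δλ = -159.4853 − -10.9902 = -148.4951°.
Δφ = -42.8761 − 31.2640 = -74.1401°.
a = sin²(Δφ/2) + cos φ₁ · cos φ₂ · sin²(Δλ/2) = 0.943599.
c = 2·atan2(√a, √(1−a)) = 2.66203 rad → d = 6371·c ≈ 16959.80 km.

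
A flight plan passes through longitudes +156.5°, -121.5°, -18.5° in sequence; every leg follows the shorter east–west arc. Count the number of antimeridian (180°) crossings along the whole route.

Leg 1: +156.5° → -121.5°, shortest Δλ = 82.0° (east) — crosses 180°.
Leg 2: -121.5° → -18.5°, shortest Δλ = 103.0° (east) — does not cross 180°.
Total crossings: 1.

1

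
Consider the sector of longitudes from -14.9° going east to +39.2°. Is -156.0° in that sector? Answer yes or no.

Band width going east from -14.9° to +39.2°: ((39.2 − -14.9) mod 360) = 54.1°.
Offset of -156.0° east of the west edge: ((-156.0 − -14.9) mod 360) = 218.9°.
218.9° > 54.1° ⇒ outside.

No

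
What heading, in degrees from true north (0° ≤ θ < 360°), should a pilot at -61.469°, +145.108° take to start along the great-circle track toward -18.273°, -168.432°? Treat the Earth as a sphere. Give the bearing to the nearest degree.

58°

Δλ = -168.432 − 145.108 = -313.540°; wrapped into (−180°, 180°]: 46.460°.
θ = atan2( sin Δλ · cos φ₂ , cos φ₁ · sin φ₂ − sin φ₁ · cos φ₂ · cos Δλ )
  = atan2(0.68834, 0.42493) = 58.312° → normalised to [0°, 360°): 58.312°.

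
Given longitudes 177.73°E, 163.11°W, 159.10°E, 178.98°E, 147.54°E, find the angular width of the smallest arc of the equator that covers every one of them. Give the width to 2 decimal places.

49.35°

Sort the longitudes: -163.11°, +147.54°, +159.10°, +177.73°, +178.98°.
Eastward gaps between consecutive values (wrapping around): 310.65°, 11.56°, 18.63°, 1.25°, 17.91°.
Largest gap = 310.65° ⇒ minimal covering band is its complement: 360° − 310.65° = 49.35°.
Band runs from +147.54° eastward to -163.11°, crossing the antimeridian.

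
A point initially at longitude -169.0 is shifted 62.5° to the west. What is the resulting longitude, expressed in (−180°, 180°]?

Start at -169.0°; shift −62.5° → -231.5°.
-231.5° lies outside (−180°, 180°]; add 360° → +128.5°.

+128.5°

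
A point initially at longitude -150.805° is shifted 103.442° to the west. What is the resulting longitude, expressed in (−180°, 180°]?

Start at -150.805°; shift −103.442° → -254.247°.
-254.247° lies outside (−180°, 180°]; add 360° → +105.753°.

+105.753°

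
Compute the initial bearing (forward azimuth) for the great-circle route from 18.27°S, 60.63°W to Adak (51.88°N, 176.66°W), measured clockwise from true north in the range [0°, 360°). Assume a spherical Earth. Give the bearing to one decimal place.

Δλ = -176.66 − -60.63 = -116.03°.
θ = atan2( sin Δλ · cos φ₂ , cos φ₁ · sin φ₂ − sin φ₁ · cos φ₂ · cos Δλ )
  = atan2(-0.55469, 0.66213) = -39.954° → normalised to [0°, 360°): 320.046°.

320.0°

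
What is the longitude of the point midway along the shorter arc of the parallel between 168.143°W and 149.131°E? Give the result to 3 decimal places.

170.494°E

Signed shortest Δλ from -168.143° to +149.131° is -42.726°.
Midpoint longitude = -168.143° + (-42.726°)/2 = -168.143° − 21.363° = -189.506°.
Normalise into (−180°, 180°]: +170.494°.
(The naïve average (-168.143 + +149.131)/2 = -9.506° is on the wrong side of the globe.)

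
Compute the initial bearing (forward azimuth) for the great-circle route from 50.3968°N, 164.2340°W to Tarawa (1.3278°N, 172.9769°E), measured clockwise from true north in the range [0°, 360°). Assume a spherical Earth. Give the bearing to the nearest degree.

Δλ = 172.9769 − -164.2340 = 337.2109°; wrapped into (−180°, 180°]: -22.7891°.
θ = atan2( sin Δλ · cos φ₂ , cos φ₁ · sin φ₂ − sin φ₁ · cos φ₂ · cos Δλ )
  = atan2(-0.38724, -0.69537) = -150.888° → normalised to [0°, 360°): 209.112°.

209°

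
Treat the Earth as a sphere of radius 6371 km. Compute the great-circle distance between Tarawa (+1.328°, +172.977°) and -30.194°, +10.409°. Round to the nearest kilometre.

Δλ = 10.409 − 172.977 = -162.568°.
Δφ = -30.194 − 1.328 = -31.522°.
a = sin²(Δφ/2) + cos φ₁ · cos φ₂ · sin²(Δλ/2) = 0.918033.
c = 2·atan2(√a, √(1−a)) = 2.56087 rad → d = 6371·c ≈ 16315.30 km.

16315 km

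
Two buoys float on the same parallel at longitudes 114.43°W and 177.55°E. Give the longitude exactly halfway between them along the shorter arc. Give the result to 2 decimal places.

Signed shortest Δλ from -114.43° to +177.55° is -68.02°.
Midpoint longitude = -114.43° + (-68.02°)/2 = -114.43° − 34.01° = -148.44°.
(The naïve average (-114.43 + +177.55)/2 = 31.56° is on the wrong side of the globe.)

148.44°W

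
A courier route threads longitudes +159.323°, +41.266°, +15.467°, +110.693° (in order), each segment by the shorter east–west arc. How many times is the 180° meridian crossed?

Leg 1: +159.323° → +41.266°, shortest Δλ = -118.057° (west) — does not cross 180°.
Leg 2: +41.266° → +15.467°, shortest Δλ = -25.799° (west) — does not cross 180°.
Leg 3: +15.467° → +110.693°, shortest Δλ = 95.226° (east) — does not cross 180°.
Total crossings: 0.

0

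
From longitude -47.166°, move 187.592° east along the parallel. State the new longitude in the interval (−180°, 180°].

+140.426°

Start at -47.166°; shift +187.592° → +140.426°.
+140.426° already lies in (−180°, 180°].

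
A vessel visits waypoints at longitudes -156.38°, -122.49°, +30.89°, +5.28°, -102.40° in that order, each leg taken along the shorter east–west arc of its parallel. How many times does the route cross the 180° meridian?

0

Leg 1: -156.38° → -122.49°, shortest Δλ = 33.89° (east) — does not cross 180°.
Leg 2: -122.49° → +30.89°, shortest Δλ = 153.38° (east) — does not cross 180°.
Leg 3: +30.89° → +5.28°, shortest Δλ = -25.61° (west) — does not cross 180°.
Leg 4: +5.28° → -102.40°, shortest Δλ = -107.68° (west) — does not cross 180°.
Total crossings: 0.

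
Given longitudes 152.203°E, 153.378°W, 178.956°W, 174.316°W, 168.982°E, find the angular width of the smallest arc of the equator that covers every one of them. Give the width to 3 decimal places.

Sort the longitudes: -178.956°, -174.316°, -153.378°, +152.203°, +168.982°.
Eastward gaps between consecutive values (wrapping around): 4.640°, 20.938°, 305.581°, 16.779°, 12.062°.
Largest gap = 305.581° ⇒ minimal covering band is its complement: 360° − 305.581° = 54.419°.
Band runs from +152.203° eastward to -153.378°, crossing the antimeridian.

54.419°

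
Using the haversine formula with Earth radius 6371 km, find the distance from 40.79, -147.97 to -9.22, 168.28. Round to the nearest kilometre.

7139 km

Δλ = 168.28 − -147.97 = 316.25°; wrapped into (−180°, 180°]: -43.75°.
Δφ = -9.22 − 40.79 = -50.01°.
a = sin²(Δφ/2) + cos φ₁ · cos φ₂ · sin²(Δλ/2) = 0.282416.
c = 2·atan2(√a, √(1−a)) = 1.12057 rad → d = 6371·c ≈ 7139.15 km.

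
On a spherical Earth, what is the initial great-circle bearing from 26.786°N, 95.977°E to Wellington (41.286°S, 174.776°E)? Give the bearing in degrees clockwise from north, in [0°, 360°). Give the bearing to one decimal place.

131.6°

Δλ = 174.776 − 95.977 = 78.799°.
θ = atan2( sin Δλ · cos φ₂ , cos φ₁ · sin φ₂ − sin φ₁ · cos φ₂ · cos Δλ )
  = atan2(0.73711, -0.65480) = 131.616° → normalised to [0°, 360°): 131.616°.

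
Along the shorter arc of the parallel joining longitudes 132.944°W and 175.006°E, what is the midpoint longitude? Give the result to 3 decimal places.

158.969°W

Signed shortest Δλ from -132.944° to +175.006° is -52.050°.
Midpoint longitude = -132.944° + (-52.050°)/2 = -132.944° − 26.025° = -158.969°.
(The naïve average (-132.944 + +175.006)/2 = 21.031° is on the wrong side of the globe.)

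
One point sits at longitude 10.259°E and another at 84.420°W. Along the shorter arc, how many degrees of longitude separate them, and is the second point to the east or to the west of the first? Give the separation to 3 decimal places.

94.679° west

Raw difference: -84.420 − 10.259 = -94.679°.
Normalise into (−180°, 180°]: -94.679° stays -94.679°.
Negative ⇒ the second point lies to the west; separation 94.679°.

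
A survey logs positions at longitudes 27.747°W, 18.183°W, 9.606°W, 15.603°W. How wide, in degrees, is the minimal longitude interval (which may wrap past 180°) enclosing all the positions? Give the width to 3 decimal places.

18.141°

Sort the longitudes: -27.747°, -18.183°, -15.603°, -9.606°.
Eastward gaps between consecutive values (wrapping around): 9.564°, 2.580°, 5.997°, 341.859°.
Largest gap = 341.859° ⇒ minimal covering band is its complement: 360° − 341.859° = 18.141°.
Band runs from -27.747° eastward to -9.606°.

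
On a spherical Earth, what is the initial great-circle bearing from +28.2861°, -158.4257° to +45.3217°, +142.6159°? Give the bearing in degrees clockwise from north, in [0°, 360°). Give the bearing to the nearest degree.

307°

Δλ = 142.6159 − -158.4257 = 301.0416°; wrapped into (−180°, 180°]: -58.9584°.
θ = atan2( sin Δλ · cos φ₂ , cos φ₁ · sin φ₂ − sin φ₁ · cos φ₂ · cos Δλ )
  = atan2(-0.60243, 0.45434) = -52.977° → normalised to [0°, 360°): 307.023°.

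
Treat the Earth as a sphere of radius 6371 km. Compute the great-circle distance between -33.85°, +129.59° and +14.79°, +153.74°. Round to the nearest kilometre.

5983 km

Δλ = 153.74 − 129.59 = 24.15°.
Δφ = 14.79 − -33.85 = 48.64°.
a = sin²(Δφ/2) + cos φ₁ · cos φ₂ · sin²(Δλ/2) = 0.204746.
c = 2·atan2(√a, √(1−a)) = 0.93911 rad → d = 6371·c ≈ 5983.05 km.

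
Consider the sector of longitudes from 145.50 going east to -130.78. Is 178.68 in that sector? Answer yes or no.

Yes

Band width going east from +145.50° to -130.78°: ((-130.78 − 145.50) mod 360) = 83.72°.
Offset of +178.68° east of the west edge: ((178.68 − 145.50) mod 360) = 33.18°.
33.18° ≤ 83.72° ⇒ inside.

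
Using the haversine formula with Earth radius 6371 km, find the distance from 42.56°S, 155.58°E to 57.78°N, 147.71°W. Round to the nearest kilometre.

Δλ = -147.71 − 155.58 = -303.29°; wrapped into (−180°, 180°]: 56.71°.
Δφ = 57.78 − -42.56 = 100.34°.
a = sin²(Δφ/2) + cos φ₁ · cos φ₂ · sin²(Δλ/2) = 0.678327.
c = 2·atan2(√a, √(1−a)) = 1.93548 rad → d = 6371·c ≈ 12330.94 km.

12331 km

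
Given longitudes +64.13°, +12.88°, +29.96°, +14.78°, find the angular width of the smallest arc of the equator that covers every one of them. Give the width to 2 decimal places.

Sort the longitudes: +12.88°, +14.78°, +29.96°, +64.13°.
Eastward gaps between consecutive values (wrapping around): 1.90°, 15.18°, 34.17°, 308.75°.
Largest gap = 308.75° ⇒ minimal covering band is its complement: 360° − 308.75° = 51.25°.
Band runs from +12.88° eastward to +64.13°.

51.25°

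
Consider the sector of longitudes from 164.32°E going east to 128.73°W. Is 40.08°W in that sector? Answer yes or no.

No

Band width going east from +164.32° to -128.73°: ((-128.73 − 164.32) mod 360) = 66.95°.
Offset of -40.08° east of the west edge: ((-40.08 − 164.32) mod 360) = 155.60°.
155.60° > 66.95° ⇒ outside.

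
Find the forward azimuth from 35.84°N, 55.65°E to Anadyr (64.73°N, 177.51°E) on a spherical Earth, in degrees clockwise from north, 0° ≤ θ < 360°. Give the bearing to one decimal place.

Δλ = 177.51 − 55.65 = 121.86°.
θ = atan2( sin Δλ · cos φ₂ , cos φ₁ · sin φ₂ − sin φ₁ · cos φ₂ · cos Δλ )
  = atan2(0.36257, 0.86502) = 22.741° → normalised to [0°, 360°): 22.741°.

22.7°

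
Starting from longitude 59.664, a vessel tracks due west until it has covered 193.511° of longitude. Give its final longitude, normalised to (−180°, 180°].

Start at +59.664°; shift −193.511° → -133.847°.
-133.847° already lies in (−180°, 180°].

-133.847°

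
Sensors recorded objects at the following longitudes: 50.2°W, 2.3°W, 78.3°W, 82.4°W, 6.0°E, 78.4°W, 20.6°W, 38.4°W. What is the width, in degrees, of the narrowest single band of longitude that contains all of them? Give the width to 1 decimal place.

Sort the longitudes: -82.4°, -78.4°, -78.3°, -50.2°, -38.4°, -20.6°, -2.3°, +6.0°.
Eastward gaps between consecutive values (wrapping around): 4.0°, 0.1°, 28.1°, 11.8°, 17.8°, 18.3°, 8.3°, 271.6°.
Largest gap = 271.6° ⇒ minimal covering band is its complement: 360° − 271.6° = 88.4°.
Band runs from -82.4° eastward to +6.0°.

88.4°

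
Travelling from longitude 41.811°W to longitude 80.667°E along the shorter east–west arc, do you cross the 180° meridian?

No

Signed shortest Δλ = ((80.667 − -41.811 + 180) mod 360) − 180 = 122.478°.
Going east by 122.478° from -41.811° reaches +80.667° without touching 180°.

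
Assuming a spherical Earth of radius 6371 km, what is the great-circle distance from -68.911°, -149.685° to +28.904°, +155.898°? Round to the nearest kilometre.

Δλ = 155.898 − -149.685 = 305.583°; wrapped into (−180°, 180°]: -54.417°.
Δφ = 28.904 − -68.911 = 97.815°.
a = sin²(Δφ/2) + cos φ₁ · cos φ₂ · sin²(Δλ/2) = 0.633840.
c = 2·atan2(√a, √(1−a)) = 1.84178 rad → d = 6371·c ≈ 11733.99 km.

11734 km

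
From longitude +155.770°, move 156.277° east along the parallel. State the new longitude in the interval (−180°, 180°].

Start at +155.770°; shift +156.277° → +312.047°.
+312.047° lies outside (−180°, 180°]; subtract 360° → -47.953°.

-47.953°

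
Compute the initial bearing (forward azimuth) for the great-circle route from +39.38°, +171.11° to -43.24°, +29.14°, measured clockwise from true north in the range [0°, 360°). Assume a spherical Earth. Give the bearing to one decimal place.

Δλ = 29.14 − 171.11 = -141.97°.
θ = atan2( sin Δλ · cos φ₂ , cos φ₁ · sin φ₂ − sin φ₁ · cos φ₂ · cos Δλ )
  = atan2(-0.44880, -0.16545) = -110.236° → normalised to [0°, 360°): 249.764°.

249.8°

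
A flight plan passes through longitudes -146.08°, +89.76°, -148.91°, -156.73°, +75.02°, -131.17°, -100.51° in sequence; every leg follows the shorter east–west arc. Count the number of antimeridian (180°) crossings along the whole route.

4

Leg 1: -146.08° → +89.76°, shortest Δλ = -124.16° (west) — crosses 180°.
Leg 2: +89.76° → -148.91°, shortest Δλ = 121.33° (east) — crosses 180°.
Leg 3: -148.91° → -156.73°, shortest Δλ = -7.82° (west) — does not cross 180°.
Leg 4: -156.73° → +75.02°, shortest Δλ = -128.25° (west) — crosses 180°.
Leg 5: +75.02° → -131.17°, shortest Δλ = 153.81° (east) — crosses 180°.
Leg 6: -131.17° → -100.51°, shortest Δλ = 30.66° (east) — does not cross 180°.
Total crossings: 4.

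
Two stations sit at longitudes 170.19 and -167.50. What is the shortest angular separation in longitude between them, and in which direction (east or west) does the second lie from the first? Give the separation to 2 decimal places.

Raw difference: -167.50 − 170.19 = -337.69°.
Normalise into (−180°, 180°]: -337.69° + 360° = 22.31°.
Positive ⇒ the second point lies to the east; separation 22.31°.

22.31° east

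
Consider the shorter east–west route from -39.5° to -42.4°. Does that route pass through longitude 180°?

No

Signed shortest Δλ = ((-42.4 − -39.5 + 180) mod 360) − 180 = -2.9°.
Going west by 2.9° from -39.5° reaches -42.4° without touching 180°.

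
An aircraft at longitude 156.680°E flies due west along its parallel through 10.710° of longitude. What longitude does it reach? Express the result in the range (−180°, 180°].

145.970°E

Start at +156.680°; shift −10.710° → +145.970°.
+145.970° already lies in (−180°, 180°].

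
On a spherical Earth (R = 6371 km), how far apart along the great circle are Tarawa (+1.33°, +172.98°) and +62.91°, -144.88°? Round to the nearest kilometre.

7673 km

Δλ = -144.88 − 172.98 = -317.86°; wrapped into (−180°, 180°]: 42.14°.
Δφ = 62.91 − 1.33 = 61.58°.
a = sin²(Δφ/2) + cos φ₁ · cos φ₂ · sin²(Δλ/2) = 0.320876.
c = 2·atan2(√a, √(1−a)) = 1.20441 rad → d = 6371·c ≈ 7673.27 km.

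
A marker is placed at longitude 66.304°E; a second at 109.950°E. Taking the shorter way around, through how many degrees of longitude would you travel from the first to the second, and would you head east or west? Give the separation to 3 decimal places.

Raw difference: 109.950 − 66.304 = 43.646°.
Normalise into (−180°, 180°]: 43.646° stays 43.646°.
Positive ⇒ the second point lies to the east; separation 43.646°.

43.646° east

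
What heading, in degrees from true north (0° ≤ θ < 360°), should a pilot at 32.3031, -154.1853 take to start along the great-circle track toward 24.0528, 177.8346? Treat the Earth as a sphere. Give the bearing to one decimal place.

258.6°

Δλ = 177.8346 − -154.1853 = 332.0199°; wrapped into (−180°, 180°]: -27.9801°.
θ = atan2( sin Δλ · cos φ₂ , cos φ₁ · sin φ₂ − sin φ₁ · cos φ₂ · cos Δλ )
  = atan2(-0.42843, -0.08646) = -101.409° → normalised to [0°, 360°): 258.591°.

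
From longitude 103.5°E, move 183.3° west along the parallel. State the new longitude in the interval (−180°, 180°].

Start at +103.5°; shift −183.3° → -79.8°.
-79.8° already lies in (−180°, 180°].

79.8°W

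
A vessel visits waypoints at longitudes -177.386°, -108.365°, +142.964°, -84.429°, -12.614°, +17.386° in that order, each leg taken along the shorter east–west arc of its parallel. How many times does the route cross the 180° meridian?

Leg 1: -177.386° → -108.365°, shortest Δλ = 69.021° (east) — does not cross 180°.
Leg 2: -108.365° → +142.964°, shortest Δλ = -108.671° (west) — crosses 180°.
Leg 3: +142.964° → -84.429°, shortest Δλ = 132.607° (east) — crosses 180°.
Leg 4: -84.429° → -12.614°, shortest Δλ = 71.815° (east) — does not cross 180°.
Leg 5: -12.614° → +17.386°, shortest Δλ = 30.0° (east) — does not cross 180°.
Total crossings: 2.

2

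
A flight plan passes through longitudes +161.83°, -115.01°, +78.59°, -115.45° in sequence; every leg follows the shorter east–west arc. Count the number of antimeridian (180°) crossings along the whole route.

3

Leg 1: +161.83° → -115.01°, shortest Δλ = 83.16° (east) — crosses 180°.
Leg 2: -115.01° → +78.59°, shortest Δλ = -166.4° (west) — crosses 180°.
Leg 3: +78.59° → -115.45°, shortest Δλ = 165.96° (east) — crosses 180°.
Total crossings: 3.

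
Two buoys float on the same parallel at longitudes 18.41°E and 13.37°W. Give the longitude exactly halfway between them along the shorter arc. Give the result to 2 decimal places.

Signed shortest Δλ from +18.41° to -13.37° is -31.78°.
Midpoint longitude = +18.41° + (-31.78°)/2 = +18.41° − 15.89° = +2.52°.

2.52°E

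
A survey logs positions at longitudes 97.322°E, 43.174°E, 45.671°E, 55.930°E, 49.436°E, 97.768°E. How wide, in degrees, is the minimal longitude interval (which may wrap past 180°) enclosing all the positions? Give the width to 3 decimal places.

54.594°

Sort the longitudes: +43.174°, +45.671°, +49.436°, +55.930°, +97.322°, +97.768°.
Eastward gaps between consecutive values (wrapping around): 2.497°, 3.765°, 6.494°, 41.392°, 0.446°, 305.406°.
Largest gap = 305.406° ⇒ minimal covering band is its complement: 360° − 305.406° = 54.594°.
Band runs from +43.174° eastward to +97.768°.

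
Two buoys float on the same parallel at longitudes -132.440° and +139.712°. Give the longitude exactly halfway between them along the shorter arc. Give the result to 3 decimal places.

Signed shortest Δλ from -132.440° to +139.712° is -87.848°.
Midpoint longitude = -132.440° + (-87.848°)/2 = -132.440° − 43.924° = -176.364°.
(The naïve average (-132.440 + +139.712)/2 = 3.636° is on the wrong side of the globe.)

-176.364°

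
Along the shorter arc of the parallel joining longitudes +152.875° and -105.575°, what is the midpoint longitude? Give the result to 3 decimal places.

Signed shortest Δλ from +152.875° to -105.575° is +101.550°.
Midpoint longitude = +152.875° + (+101.550°)/2 = +152.875° + 50.775° = +203.650°.
Normalise into (−180°, 180°]: -156.350°.
(The naïve average (+152.875 + -105.575)/2 = 23.65° is on the wrong side of the globe.)

-156.350°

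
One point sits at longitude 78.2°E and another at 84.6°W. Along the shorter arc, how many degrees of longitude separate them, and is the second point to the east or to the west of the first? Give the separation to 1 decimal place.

162.8° west

Raw difference: -84.6 − 78.2 = -162.8°.
Normalise into (−180°, 180°]: -162.8° stays -162.8°.
Negative ⇒ the second point lies to the west; separation 162.8°.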